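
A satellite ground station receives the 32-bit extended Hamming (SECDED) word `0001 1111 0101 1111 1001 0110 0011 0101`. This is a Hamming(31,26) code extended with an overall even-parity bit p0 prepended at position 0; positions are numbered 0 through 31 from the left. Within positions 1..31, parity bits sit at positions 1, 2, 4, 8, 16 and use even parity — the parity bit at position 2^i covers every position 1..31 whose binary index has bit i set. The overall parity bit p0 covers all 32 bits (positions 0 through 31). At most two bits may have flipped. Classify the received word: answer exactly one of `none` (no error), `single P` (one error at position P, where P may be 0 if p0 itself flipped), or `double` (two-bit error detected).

single 2

s1: b1⊕b3⊕b5⊕b7⊕b9⊕b11⊕b13⊕b15⊕b17⊕b19⊕b21⊕b23⊕b25⊕b27⊕b29⊕b31 = 0⊕1⊕1⊕1⊕1⊕1⊕1⊕1⊕0⊕1⊕1⊕0⊕0⊕1⊕1⊕1 = 0
s2: b2⊕b3⊕b6⊕b7⊕b10⊕b11⊕b14⊕b15⊕b18⊕b19⊕b22⊕b23⊕b26⊕b27⊕b30⊕b31 = 0⊕1⊕1⊕1⊕0⊕1⊕1⊕1⊕0⊕1⊕1⊕0⊕1⊕1⊕0⊕1 = 1
s4: b4⊕b5⊕b6⊕b7⊕b12⊕b13⊕b14⊕b15⊕b20⊕b21⊕b22⊕b23⊕b28⊕b29⊕b30⊕b31 = 1⊕1⊕1⊕1⊕1⊕1⊕1⊕1⊕0⊕1⊕1⊕0⊕0⊕1⊕0⊕1 = 0
s8: b8⊕b9⊕b10⊕b11⊕b12⊕b13⊕b14⊕b15⊕b24⊕b25⊕b26⊕b27⊕b28⊕b29⊕b30⊕b31 = 0⊕1⊕0⊕1⊕1⊕1⊕1⊕1⊕0⊕0⊕1⊕1⊕0⊕1⊕0⊕1 = 0
s16: b16⊕b17⊕b18⊕b19⊕b20⊕b21⊕b22⊕b23⊕b24⊕b25⊕b26⊕b27⊕b28⊕b29⊕b30⊕b31 = 1⊕0⊕0⊕1⊕0⊕1⊕1⊕0⊕0⊕0⊕1⊕1⊕0⊕1⊕0⊕1 = 0
Syndrome (s16...s1) = 00010 → position 2.
Overall parity (XOR of all 32 bits, including p0): 0⊕0⊕0⊕1⊕1⊕1⊕1⊕1⊕0⊕1⊕0⊕1⊕1⊕1⊕1⊕1⊕1⊕0⊕0⊕1⊕0⊕1⊕1⊕0⊕0⊕0⊕1⊕1⊕0⊕1⊕0⊕1 = 1
Overall=1, syndrome position=2 → single-bit error at position 2.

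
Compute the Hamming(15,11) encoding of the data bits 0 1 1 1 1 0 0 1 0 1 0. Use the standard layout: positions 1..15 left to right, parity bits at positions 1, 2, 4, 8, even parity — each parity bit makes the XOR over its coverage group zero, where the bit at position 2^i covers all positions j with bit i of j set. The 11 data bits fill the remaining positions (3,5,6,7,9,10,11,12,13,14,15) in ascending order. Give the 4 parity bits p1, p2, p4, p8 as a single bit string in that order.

Place data bits at non-power-of-two positions: b3=0, b5=1, b6=1, b7=1, b9=1, b10=0, b11=0, b12=1, b13=0, b14=1, b15=0.
p1 = XOR of data positions {3,5,7,9,11,13,15} = 0⊕1⊕1⊕1⊕0⊕0⊕0 = 1
p2 = XOR of data positions {3,6,7,10,11,14,15} = 0⊕1⊕1⊕0⊕0⊕1⊕0 = 1
p4 = XOR of data positions {5,6,7,12,13,14,15} = 1⊕1⊕1⊕1⊕0⊕1⊕0 = 1
p8 = XOR of data positions {9,10,11,12,13,14,15} = 1⊕0⊕0⊕1⊕0⊕1⊕0 = 1
Parity bits p1,p2,p4,p8 = 1111

1111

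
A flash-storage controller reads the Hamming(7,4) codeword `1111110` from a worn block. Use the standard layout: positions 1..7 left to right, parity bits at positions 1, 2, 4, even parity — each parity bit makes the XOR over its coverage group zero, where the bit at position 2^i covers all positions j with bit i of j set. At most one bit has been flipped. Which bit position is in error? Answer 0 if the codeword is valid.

7

s1: b1⊕b3⊕b5⊕b7 = 1⊕1⊕1⊕0 = 1
s2: b2⊕b3⊕b6⊕b7 = 1⊕1⊕1⊕0 = 1
s4: b4⊕b5⊕b6⊕b7 = 1⊕1⊕1⊕0 = 1
Syndrome (s4...s1) = 111 → position 7.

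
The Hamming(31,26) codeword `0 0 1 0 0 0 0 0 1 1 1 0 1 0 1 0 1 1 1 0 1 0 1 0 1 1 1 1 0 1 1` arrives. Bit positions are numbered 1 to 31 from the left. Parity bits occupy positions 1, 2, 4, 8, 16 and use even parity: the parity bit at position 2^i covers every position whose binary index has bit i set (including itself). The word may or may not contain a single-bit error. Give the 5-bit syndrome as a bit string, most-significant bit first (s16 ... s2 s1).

11110

s1: b1⊕b3⊕b5⊕b7⊕b9⊕b11⊕b13⊕b15⊕b17⊕b19⊕b21⊕b23⊕b25⊕b27⊕b29⊕b31 = 0⊕1⊕0⊕0⊕1⊕1⊕1⊕1⊕1⊕1⊕1⊕1⊕1⊕1⊕0⊕1 = 0
s2: b2⊕b3⊕b6⊕b7⊕b10⊕b11⊕b14⊕b15⊕b18⊕b19⊕b22⊕b23⊕b26⊕b27⊕b30⊕b31 = 0⊕1⊕0⊕0⊕1⊕1⊕0⊕1⊕1⊕1⊕0⊕1⊕1⊕1⊕1⊕1 = 1
s4: b4⊕b5⊕b6⊕b7⊕b12⊕b13⊕b14⊕b15⊕b20⊕b21⊕b22⊕b23⊕b28⊕b29⊕b30⊕b31 = 0⊕0⊕0⊕0⊕0⊕1⊕0⊕1⊕0⊕1⊕0⊕1⊕1⊕0⊕1⊕1 = 1
s8: b8⊕b9⊕b10⊕b11⊕b12⊕b13⊕b14⊕b15⊕b24⊕b25⊕b26⊕b27⊕b28⊕b29⊕b30⊕b31 = 0⊕1⊕1⊕1⊕0⊕1⊕0⊕1⊕0⊕1⊕1⊕1⊕1⊕0⊕1⊕1 = 1
s16: b16⊕b17⊕b18⊕b19⊕b20⊕b21⊕b22⊕b23⊕b24⊕b25⊕b26⊕b27⊕b28⊕b29⊕b30⊕b31 = 0⊕1⊕1⊕1⊕0⊕1⊕0⊕1⊕0⊕1⊕1⊕1⊕1⊕0⊕1⊕1 = 1
Syndrome (s16...s1) = 11110 → position 30.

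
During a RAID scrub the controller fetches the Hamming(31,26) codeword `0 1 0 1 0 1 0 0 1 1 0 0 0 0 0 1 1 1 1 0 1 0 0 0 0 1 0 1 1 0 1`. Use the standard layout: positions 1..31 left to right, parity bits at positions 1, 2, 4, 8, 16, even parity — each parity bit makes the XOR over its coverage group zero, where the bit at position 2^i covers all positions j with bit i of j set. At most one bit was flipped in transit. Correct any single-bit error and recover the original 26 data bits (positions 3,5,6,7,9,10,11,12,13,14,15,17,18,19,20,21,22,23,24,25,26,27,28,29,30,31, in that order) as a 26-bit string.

s1: b1⊕b3⊕b5⊕b7⊕b9⊕b11⊕b13⊕b15⊕b17⊕b19⊕b21⊕b23⊕b25⊕b27⊕b29⊕b31 = 0⊕0⊕0⊕0⊕1⊕0⊕0⊕0⊕1⊕1⊕1⊕0⊕0⊕0⊕1⊕1 = 0
s2: b2⊕b3⊕b6⊕b7⊕b10⊕b11⊕b14⊕b15⊕b18⊕b19⊕b22⊕b23⊕b26⊕b27⊕b30⊕b31 = 1⊕0⊕1⊕0⊕1⊕0⊕0⊕0⊕1⊕1⊕0⊕0⊕1⊕0⊕0⊕1 = 1
s4: b4⊕b5⊕b6⊕b7⊕b12⊕b13⊕b14⊕b15⊕b20⊕b21⊕b22⊕b23⊕b28⊕b29⊕b30⊕b31 = 1⊕0⊕1⊕0⊕0⊕0⊕0⊕0⊕0⊕1⊕0⊕0⊕1⊕1⊕0⊕1 = 0
s8: b8⊕b9⊕b10⊕b11⊕b12⊕b13⊕b14⊕b15⊕b24⊕b25⊕b26⊕b27⊕b28⊕b29⊕b30⊕b31 = 0⊕1⊕1⊕0⊕0⊕0⊕0⊕0⊕0⊕0⊕1⊕0⊕1⊕1⊕0⊕1 = 0
s16: b16⊕b17⊕b18⊕b19⊕b20⊕b21⊕b22⊕b23⊕b24⊕b25⊕b26⊕b27⊕b28⊕b29⊕b30⊕b31 = 1⊕1⊕1⊕1⊕0⊕1⊕0⊕0⊕0⊕0⊕1⊕0⊕1⊕1⊕0⊕1 = 1
Syndrome (s16...s1) = 10010 → position 18.
Flip bit 18: corrected codeword = 0101010011000001101010000101101
Data bits at positions 3,5,6,7,9,10,11,12,13,14,15,17,18,19,20,21,22,23,24,25,26,27,28,29,30,31: 00101100000101010000101101

00101100000101010000101101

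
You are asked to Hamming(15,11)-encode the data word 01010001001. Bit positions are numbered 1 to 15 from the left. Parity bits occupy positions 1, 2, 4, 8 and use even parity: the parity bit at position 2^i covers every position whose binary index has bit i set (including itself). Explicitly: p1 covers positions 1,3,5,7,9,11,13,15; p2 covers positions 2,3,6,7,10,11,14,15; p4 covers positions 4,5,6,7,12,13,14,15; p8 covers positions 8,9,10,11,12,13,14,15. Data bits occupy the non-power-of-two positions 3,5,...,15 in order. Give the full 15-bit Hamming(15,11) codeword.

Place data bits at non-power-of-two positions: b3=0, b5=1, b6=0, b7=1, b9=0, b10=0, b11=0, b12=1, b13=0, b14=0, b15=1.
p1 = XOR of data positions {3,5,7,9,11,13,15} = 0⊕1⊕1⊕0⊕0⊕0⊕1 = 1
p2 = XOR of data positions {3,6,7,10,11,14,15} = 0⊕0⊕1⊕0⊕0⊕0⊕1 = 0
p4 = XOR of data positions {5,6,7,12,13,14,15} = 1⊕0⊕1⊕1⊕0⊕0⊕1 = 0
p8 = XOR of data positions {9,10,11,12,13,14,15} = 0⊕0⊕0⊕1⊕0⊕0⊕1 = 0
Codeword b1..b15 = 100010100001001

100010100001001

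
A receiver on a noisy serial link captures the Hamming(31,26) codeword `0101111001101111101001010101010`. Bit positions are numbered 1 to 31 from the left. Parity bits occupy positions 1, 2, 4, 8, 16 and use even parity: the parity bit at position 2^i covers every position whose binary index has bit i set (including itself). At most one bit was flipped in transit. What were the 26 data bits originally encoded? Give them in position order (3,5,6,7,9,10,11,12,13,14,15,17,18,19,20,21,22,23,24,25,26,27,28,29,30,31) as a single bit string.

s1: b1⊕b3⊕b5⊕b7⊕b9⊕b11⊕b13⊕b15⊕b17⊕b19⊕b21⊕b23⊕b25⊕b27⊕b29⊕b31 = 0⊕0⊕1⊕1⊕0⊕1⊕1⊕1⊕1⊕1⊕0⊕0⊕0⊕0⊕0⊕0 = 1
s2: b2⊕b3⊕b6⊕b7⊕b10⊕b11⊕b14⊕b15⊕b18⊕b19⊕b22⊕b23⊕b26⊕b27⊕b30⊕b31 = 1⊕0⊕1⊕1⊕1⊕1⊕1⊕1⊕0⊕1⊕1⊕0⊕1⊕0⊕1⊕0 = 1
s4: b4⊕b5⊕b6⊕b7⊕b12⊕b13⊕b14⊕b15⊕b20⊕b21⊕b22⊕b23⊕b28⊕b29⊕b30⊕b31 = 1⊕1⊕1⊕1⊕0⊕1⊕1⊕1⊕0⊕0⊕1⊕0⊕1⊕0⊕1⊕0 = 0
s8: b8⊕b9⊕b10⊕b11⊕b12⊕b13⊕b14⊕b15⊕b24⊕b25⊕b26⊕b27⊕b28⊕b29⊕b30⊕b31 = 0⊕0⊕1⊕1⊕0⊕1⊕1⊕1⊕1⊕0⊕1⊕0⊕1⊕0⊕1⊕0 = 1
s16: b16⊕b17⊕b18⊕b19⊕b20⊕b21⊕b22⊕b23⊕b24⊕b25⊕b26⊕b27⊕b28⊕b29⊕b30⊕b31 = 1⊕1⊕0⊕1⊕0⊕0⊕1⊕0⊕1⊕0⊕1⊕0⊕1⊕0⊕1⊕0 = 0
Syndrome (s16...s1) = 01011 → position 11.
Flip bit 11: corrected codeword = 0101111001001111101001010101010
Data bits at positions 3,5,6,7,9,10,11,12,13,14,15,17,18,19,20,21,22,23,24,25,26,27,28,29,30,31: 01110100111101001010101010

01110100111101001010101010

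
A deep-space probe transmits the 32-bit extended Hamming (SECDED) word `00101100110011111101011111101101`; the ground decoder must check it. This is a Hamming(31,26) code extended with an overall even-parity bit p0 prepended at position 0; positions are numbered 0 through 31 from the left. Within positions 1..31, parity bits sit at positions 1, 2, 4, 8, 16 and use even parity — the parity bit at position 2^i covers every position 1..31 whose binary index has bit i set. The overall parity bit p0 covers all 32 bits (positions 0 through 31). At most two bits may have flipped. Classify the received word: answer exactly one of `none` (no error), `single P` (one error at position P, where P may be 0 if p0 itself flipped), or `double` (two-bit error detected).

single 1

s1: b1⊕b3⊕b5⊕b7⊕b9⊕b11⊕b13⊕b15⊕b17⊕b19⊕b21⊕b23⊕b25⊕b27⊕b29⊕b31 = 0⊕0⊕1⊕0⊕1⊕0⊕1⊕1⊕1⊕1⊕1⊕1⊕1⊕0⊕1⊕1 = 1
s2: b2⊕b3⊕b6⊕b7⊕b10⊕b11⊕b14⊕b15⊕b18⊕b19⊕b22⊕b23⊕b26⊕b27⊕b30⊕b31 = 1⊕0⊕0⊕0⊕0⊕0⊕1⊕1⊕0⊕1⊕1⊕1⊕1⊕0⊕0⊕1 = 0
s4: b4⊕b5⊕b6⊕b7⊕b12⊕b13⊕b14⊕b15⊕b20⊕b21⊕b22⊕b23⊕b28⊕b29⊕b30⊕b31 = 1⊕1⊕0⊕0⊕1⊕1⊕1⊕1⊕0⊕1⊕1⊕1⊕1⊕1⊕0⊕1 = 0
s8: b8⊕b9⊕b10⊕b11⊕b12⊕b13⊕b14⊕b15⊕b24⊕b25⊕b26⊕b27⊕b28⊕b29⊕b30⊕b31 = 1⊕1⊕0⊕0⊕1⊕1⊕1⊕1⊕1⊕1⊕1⊕0⊕1⊕1⊕0⊕1 = 0
s16: b16⊕b17⊕b18⊕b19⊕b20⊕b21⊕b22⊕b23⊕b24⊕b25⊕b26⊕b27⊕b28⊕b29⊕b30⊕b31 = 1⊕1⊕0⊕1⊕0⊕1⊕1⊕1⊕1⊕1⊕1⊕0⊕1⊕1⊕0⊕1 = 0
Syndrome (s16...s1) = 00001 → position 1.
Overall parity (XOR of all 32 bits, including p0): 0⊕0⊕1⊕0⊕1⊕1⊕0⊕0⊕1⊕1⊕0⊕0⊕1⊕1⊕1⊕1⊕1⊕1⊕0⊕1⊕0⊕1⊕1⊕1⊕1⊕1⊕1⊕0⊕1⊕1⊕0⊕1 = 1
Overall=1, syndrome position=1 → single-bit error at position 1.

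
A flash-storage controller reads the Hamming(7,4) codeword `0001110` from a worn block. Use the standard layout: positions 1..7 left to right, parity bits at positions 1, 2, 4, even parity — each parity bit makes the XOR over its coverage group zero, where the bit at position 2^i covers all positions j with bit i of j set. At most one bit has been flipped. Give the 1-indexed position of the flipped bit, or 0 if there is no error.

7

s1: b1⊕b3⊕b5⊕b7 = 0⊕0⊕1⊕0 = 1
s2: b2⊕b3⊕b6⊕b7 = 0⊕0⊕1⊕0 = 1
s4: b4⊕b5⊕b6⊕b7 = 1⊕1⊕1⊕0 = 1
Syndrome (s4...s1) = 111 → position 7.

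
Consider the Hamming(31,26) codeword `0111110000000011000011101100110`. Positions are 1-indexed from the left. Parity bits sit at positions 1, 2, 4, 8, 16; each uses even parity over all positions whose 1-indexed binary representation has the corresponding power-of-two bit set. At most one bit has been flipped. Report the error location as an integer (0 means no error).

s1: b1⊕b3⊕b5⊕b7⊕b9⊕b11⊕b13⊕b15⊕b17⊕b19⊕b21⊕b23⊕b25⊕b27⊕b29⊕b31 = 0⊕1⊕1⊕0⊕0⊕0⊕0⊕1⊕0⊕0⊕1⊕1⊕1⊕0⊕1⊕0 = 1
s2: b2⊕b3⊕b6⊕b7⊕b10⊕b11⊕b14⊕b15⊕b18⊕b19⊕b22⊕b23⊕b26⊕b27⊕b30⊕b31 = 1⊕1⊕1⊕0⊕0⊕0⊕0⊕1⊕0⊕0⊕1⊕1⊕1⊕0⊕1⊕0 = 0
s4: b4⊕b5⊕b6⊕b7⊕b12⊕b13⊕b14⊕b15⊕b20⊕b21⊕b22⊕b23⊕b28⊕b29⊕b30⊕b31 = 1⊕1⊕1⊕0⊕0⊕0⊕0⊕1⊕0⊕1⊕1⊕1⊕0⊕1⊕1⊕0 = 1
s8: b8⊕b9⊕b10⊕b11⊕b12⊕b13⊕b14⊕b15⊕b24⊕b25⊕b26⊕b27⊕b28⊕b29⊕b30⊕b31 = 0⊕0⊕0⊕0⊕0⊕0⊕0⊕1⊕0⊕1⊕1⊕0⊕0⊕1⊕1⊕0 = 1
s16: b16⊕b17⊕b18⊕b19⊕b20⊕b21⊕b22⊕b23⊕b24⊕b25⊕b26⊕b27⊕b28⊕b29⊕b30⊕b31 = 1⊕0⊕0⊕0⊕0⊕1⊕1⊕1⊕0⊕1⊕1⊕0⊕0⊕1⊕1⊕0 = 0
Syndrome (s16...s1) = 01101 → position 13.

13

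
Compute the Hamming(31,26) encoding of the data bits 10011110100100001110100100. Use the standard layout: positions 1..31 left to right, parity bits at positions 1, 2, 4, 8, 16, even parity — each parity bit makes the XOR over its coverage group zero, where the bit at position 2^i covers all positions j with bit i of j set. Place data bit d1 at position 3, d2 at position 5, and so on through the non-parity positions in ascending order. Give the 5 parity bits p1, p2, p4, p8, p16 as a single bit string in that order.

01110

Place data bits at non-power-of-two positions: b3=1, b5=0, b6=0, b7=1, b9=1, b10=1, b11=1, b12=0, b13=1, b14=0, b15=0, b17=1, b18=0, b19=0, b20=0, b21=0, b22=1, b23=1, b24=1, b25=0, b26=1, b27=0, b28=0, b29=1, b30=0, b31=0.
p1 = XOR of data positions {3,5,7,9,11,13,15,17,19,21,23,25,27,29,31} = 1⊕0⊕1⊕1⊕1⊕1⊕0⊕1⊕0⊕0⊕1⊕0⊕0⊕1⊕0 = 0
p2 = XOR of data positions {3,6,7,10,11,14,15,18,19,22,23,26,27,30,31} = 1⊕0⊕1⊕1⊕1⊕0⊕0⊕0⊕0⊕1⊕1⊕1⊕0⊕0⊕0 = 1
p4 = XOR of data positions {5,6,7,12,13,14,15,20,21,22,23,28,29,30,31} = 0⊕0⊕1⊕0⊕1⊕0⊕0⊕0⊕0⊕1⊕1⊕0⊕1⊕0⊕0 = 1
p8 = XOR of data positions {9,10,11,12,13,14,15,24,25,26,27,28,29,30,31} = 1⊕1⊕1⊕0⊕1⊕0⊕0⊕1⊕0⊕1⊕0⊕0⊕1⊕0⊕0 = 1
p16 = XOR of data positions {17,18,19,20,21,22,23,24,25,26,27,28,29,30,31} = 1⊕0⊕0⊕0⊕0⊕1⊕1⊕1⊕0⊕1⊕0⊕0⊕1⊕0⊕0 = 0
Parity bits p1,p2,p4,p8,p16 = 01110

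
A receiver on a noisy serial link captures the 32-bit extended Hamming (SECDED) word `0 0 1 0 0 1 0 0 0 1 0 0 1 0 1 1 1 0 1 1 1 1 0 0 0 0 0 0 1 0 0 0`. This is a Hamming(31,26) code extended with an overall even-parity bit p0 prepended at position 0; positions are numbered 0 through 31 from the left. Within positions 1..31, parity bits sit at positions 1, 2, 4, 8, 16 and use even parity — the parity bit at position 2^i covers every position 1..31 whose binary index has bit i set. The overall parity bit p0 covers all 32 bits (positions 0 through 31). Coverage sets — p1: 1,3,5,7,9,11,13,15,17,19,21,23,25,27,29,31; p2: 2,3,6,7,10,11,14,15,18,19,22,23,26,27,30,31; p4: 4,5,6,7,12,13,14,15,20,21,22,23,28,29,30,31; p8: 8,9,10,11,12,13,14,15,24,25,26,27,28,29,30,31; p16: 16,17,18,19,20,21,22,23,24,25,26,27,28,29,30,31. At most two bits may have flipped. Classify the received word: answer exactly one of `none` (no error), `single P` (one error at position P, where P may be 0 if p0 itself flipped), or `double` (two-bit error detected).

double

s1: b1⊕b3⊕b5⊕b7⊕b9⊕b11⊕b13⊕b15⊕b17⊕b19⊕b21⊕b23⊕b25⊕b27⊕b29⊕b31 = 0⊕0⊕1⊕0⊕1⊕0⊕0⊕1⊕0⊕1⊕1⊕0⊕0⊕0⊕0⊕0 = 1
s2: b2⊕b3⊕b6⊕b7⊕b10⊕b11⊕b14⊕b15⊕b18⊕b19⊕b22⊕b23⊕b26⊕b27⊕b30⊕b31 = 1⊕0⊕0⊕0⊕0⊕0⊕1⊕1⊕1⊕1⊕0⊕0⊕0⊕0⊕0⊕0 = 1
s4: b4⊕b5⊕b6⊕b7⊕b12⊕b13⊕b14⊕b15⊕b20⊕b21⊕b22⊕b23⊕b28⊕b29⊕b30⊕b31 = 0⊕1⊕0⊕0⊕1⊕0⊕1⊕1⊕1⊕1⊕0⊕0⊕1⊕0⊕0⊕0 = 1
s8: b8⊕b9⊕b10⊕b11⊕b12⊕b13⊕b14⊕b15⊕b24⊕b25⊕b26⊕b27⊕b28⊕b29⊕b30⊕b31 = 0⊕1⊕0⊕0⊕1⊕0⊕1⊕1⊕0⊕0⊕0⊕0⊕1⊕0⊕0⊕0 = 1
s16: b16⊕b17⊕b18⊕b19⊕b20⊕b21⊕b22⊕b23⊕b24⊕b25⊕b26⊕b27⊕b28⊕b29⊕b30⊕b31 = 1⊕0⊕1⊕1⊕1⊕1⊕0⊕0⊕0⊕0⊕0⊕0⊕1⊕0⊕0⊕0 = 0
Syndrome (s16...s1) = 01111 → position 15.
Overall parity (XOR of all 32 bits, including p0): 0⊕0⊕1⊕0⊕0⊕1⊕0⊕0⊕0⊕1⊕0⊕0⊕1⊕0⊕1⊕1⊕1⊕0⊕1⊕1⊕1⊕1⊕0⊕0⊕0⊕0⊕0⊕0⊕1⊕0⊕0⊕0 = 0
Overall=0, syndrome position=15 → double-bit error detected (uncorrectable).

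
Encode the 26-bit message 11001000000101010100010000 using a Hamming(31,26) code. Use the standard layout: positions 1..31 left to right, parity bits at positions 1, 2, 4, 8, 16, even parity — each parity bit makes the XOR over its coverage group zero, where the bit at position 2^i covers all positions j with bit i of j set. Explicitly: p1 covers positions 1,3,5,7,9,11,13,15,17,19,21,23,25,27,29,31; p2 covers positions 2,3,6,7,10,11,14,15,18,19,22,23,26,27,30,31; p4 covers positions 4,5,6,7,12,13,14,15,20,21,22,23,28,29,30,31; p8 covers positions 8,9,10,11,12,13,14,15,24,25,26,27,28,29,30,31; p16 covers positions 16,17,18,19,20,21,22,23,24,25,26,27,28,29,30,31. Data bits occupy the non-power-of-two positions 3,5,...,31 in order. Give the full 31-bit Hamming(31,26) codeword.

0011100010000001101010100010000

Place data bits at non-power-of-two positions: b3=1, b5=1, b6=0, b7=0, b9=1, b10=0, b11=0, b12=0, b13=0, b14=0, b15=0, b17=1, b18=0, b19=1, b20=0, b21=1, b22=0, b23=1, b24=0, b25=0, b26=0, b27=1, b28=0, b29=0, b30=0, b31=0.
p1 = XOR of data positions {3,5,7,9,11,13,15,17,19,21,23,25,27,29,31} = 1⊕1⊕0⊕1⊕0⊕0⊕0⊕1⊕1⊕1⊕1⊕0⊕1⊕0⊕0 = 0
p2 = XOR of data positions {3,6,7,10,11,14,15,18,19,22,23,26,27,30,31} = 1⊕0⊕0⊕0⊕0⊕0⊕0⊕0⊕1⊕0⊕1⊕0⊕1⊕0⊕0 = 0
p4 = XOR of data positions {5,6,7,12,13,14,15,20,21,22,23,28,29,30,31} = 1⊕0⊕0⊕0⊕0⊕0⊕0⊕0⊕1⊕0⊕1⊕0⊕0⊕0⊕0 = 1
p8 = XOR of data positions {9,10,11,12,13,14,15,24,25,26,27,28,29,30,31} = 1⊕0⊕0⊕0⊕0⊕0⊕0⊕0⊕0⊕0⊕1⊕0⊕0⊕0⊕0 = 0
p16 = XOR of data positions {17,18,19,20,21,22,23,24,25,26,27,28,29,30,31} = 1⊕0⊕1⊕0⊕1⊕0⊕1⊕0⊕0⊕0⊕1⊕0⊕0⊕0⊕0 = 1
Codeword b1..b31 = 0011100010000001101010100010000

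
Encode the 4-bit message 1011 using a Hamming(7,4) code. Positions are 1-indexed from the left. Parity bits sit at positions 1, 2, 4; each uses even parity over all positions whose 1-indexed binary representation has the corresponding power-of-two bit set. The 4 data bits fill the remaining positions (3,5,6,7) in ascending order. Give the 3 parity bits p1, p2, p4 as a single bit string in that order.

010

Place data bits at non-power-of-two positions: b3=1, b5=0, b6=1, b7=1.
p1 = XOR of data positions {3,5,7} = 1⊕0⊕1 = 0
p2 = XOR of data positions {3,6,7} = 1⊕1⊕1 = 1
p4 = XOR of data positions {5,6,7} = 0⊕1⊕1 = 0
Parity bits p1,p2,p4 = 010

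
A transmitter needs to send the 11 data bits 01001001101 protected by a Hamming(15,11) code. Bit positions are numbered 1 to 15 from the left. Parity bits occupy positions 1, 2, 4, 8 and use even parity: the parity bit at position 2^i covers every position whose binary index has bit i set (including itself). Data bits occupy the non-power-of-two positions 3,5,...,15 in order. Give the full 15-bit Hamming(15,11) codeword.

010010001001101

Place data bits at non-power-of-two positions: b3=0, b5=1, b6=0, b7=0, b9=1, b10=0, b11=0, b12=1, b13=1, b14=0, b15=1.
p1 = XOR of data positions {3,5,7,9,11,13,15} = 0⊕1⊕0⊕1⊕0⊕1⊕1 = 0
p2 = XOR of data positions {3,6,7,10,11,14,15} = 0⊕0⊕0⊕0⊕0⊕0⊕1 = 1
p4 = XOR of data positions {5,6,7,12,13,14,15} = 1⊕0⊕0⊕1⊕1⊕0⊕1 = 0
p8 = XOR of data positions {9,10,11,12,13,14,15} = 1⊕0⊕0⊕1⊕1⊕0⊕1 = 0
Codeword b1..b15 = 010010001001101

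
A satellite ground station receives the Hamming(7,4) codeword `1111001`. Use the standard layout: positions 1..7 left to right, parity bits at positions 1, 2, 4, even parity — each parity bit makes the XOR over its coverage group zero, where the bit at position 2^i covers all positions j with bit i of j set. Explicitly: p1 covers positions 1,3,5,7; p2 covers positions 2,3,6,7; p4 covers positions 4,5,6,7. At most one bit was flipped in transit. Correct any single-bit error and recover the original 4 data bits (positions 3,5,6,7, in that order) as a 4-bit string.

0001

s1: b1⊕b3⊕b5⊕b7 = 1⊕1⊕0⊕1 = 1
s2: b2⊕b3⊕b6⊕b7 = 1⊕1⊕0⊕1 = 1
s4: b4⊕b5⊕b6⊕b7 = 1⊕0⊕0⊕1 = 0
Syndrome (s4...s1) = 011 → position 3.
Flip bit 3: corrected codeword = 1101001
Data bits at positions 3,5,6,7: 0001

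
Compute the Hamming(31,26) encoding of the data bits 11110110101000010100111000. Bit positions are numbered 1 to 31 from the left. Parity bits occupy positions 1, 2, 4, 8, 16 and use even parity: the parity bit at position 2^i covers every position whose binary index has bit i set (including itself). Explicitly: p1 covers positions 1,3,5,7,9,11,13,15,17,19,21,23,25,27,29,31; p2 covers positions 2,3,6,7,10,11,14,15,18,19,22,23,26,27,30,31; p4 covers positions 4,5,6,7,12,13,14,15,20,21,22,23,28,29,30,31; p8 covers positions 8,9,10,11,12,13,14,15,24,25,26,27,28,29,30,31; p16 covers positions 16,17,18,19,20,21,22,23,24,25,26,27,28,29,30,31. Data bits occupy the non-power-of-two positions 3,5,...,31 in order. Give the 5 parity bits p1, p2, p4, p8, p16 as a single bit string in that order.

11011

Place data bits at non-power-of-two positions: b3=1, b5=1, b6=1, b7=1, b9=0, b10=1, b11=1, b12=0, b13=1, b14=0, b15=1, b17=0, b18=0, b19=0, b20=0, b21=1, b22=0, b23=1, b24=0, b25=0, b26=1, b27=1, b28=1, b29=0, b30=0, b31=0.
p1 = XOR of data positions {3,5,7,9,11,13,15,17,19,21,23,25,27,29,31} = 1⊕1⊕1⊕0⊕1⊕1⊕1⊕0⊕0⊕1⊕1⊕0⊕1⊕0⊕0 = 1
p2 = XOR of data positions {3,6,7,10,11,14,15,18,19,22,23,26,27,30,31} = 1⊕1⊕1⊕1⊕1⊕0⊕1⊕0⊕0⊕0⊕1⊕1⊕1⊕0⊕0 = 1
p4 = XOR of data positions {5,6,7,12,13,14,15,20,21,22,23,28,29,30,31} = 1⊕1⊕1⊕0⊕1⊕0⊕1⊕0⊕1⊕0⊕1⊕1⊕0⊕0⊕0 = 0
p8 = XOR of data positions {9,10,11,12,13,14,15,24,25,26,27,28,29,30,31} = 0⊕1⊕1⊕0⊕1⊕0⊕1⊕0⊕0⊕1⊕1⊕1⊕0⊕0⊕0 = 1
p16 = XOR of data positions {17,18,19,20,21,22,23,24,25,26,27,28,29,30,31} = 0⊕0⊕0⊕0⊕1⊕0⊕1⊕0⊕0⊕1⊕1⊕1⊕0⊕0⊕0 = 1
Parity bits p1,p2,p4,p8,p16 = 11011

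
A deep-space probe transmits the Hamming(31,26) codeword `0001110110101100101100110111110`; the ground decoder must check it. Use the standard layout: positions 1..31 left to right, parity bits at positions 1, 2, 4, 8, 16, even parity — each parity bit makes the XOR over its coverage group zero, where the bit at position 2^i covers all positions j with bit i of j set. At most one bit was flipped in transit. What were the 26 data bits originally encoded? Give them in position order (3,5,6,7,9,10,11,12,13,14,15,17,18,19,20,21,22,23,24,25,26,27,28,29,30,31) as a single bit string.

01100010110101100110111110

s1: b1⊕b3⊕b5⊕b7⊕b9⊕b11⊕b13⊕b15⊕b17⊕b19⊕b21⊕b23⊕b25⊕b27⊕b29⊕b31 = 0⊕0⊕1⊕0⊕1⊕1⊕1⊕0⊕1⊕1⊕0⊕1⊕0⊕1⊕1⊕0 = 1
s2: b2⊕b3⊕b6⊕b7⊕b10⊕b11⊕b14⊕b15⊕b18⊕b19⊕b22⊕b23⊕b26⊕b27⊕b30⊕b31 = 0⊕0⊕1⊕0⊕0⊕1⊕1⊕0⊕0⊕1⊕0⊕1⊕1⊕1⊕1⊕0 = 0
s4: b4⊕b5⊕b6⊕b7⊕b12⊕b13⊕b14⊕b15⊕b20⊕b21⊕b22⊕b23⊕b28⊕b29⊕b30⊕b31 = 1⊕1⊕1⊕0⊕0⊕1⊕1⊕0⊕1⊕0⊕0⊕1⊕1⊕1⊕1⊕0 = 0
s8: b8⊕b9⊕b10⊕b11⊕b12⊕b13⊕b14⊕b15⊕b24⊕b25⊕b26⊕b27⊕b28⊕b29⊕b30⊕b31 = 1⊕1⊕0⊕1⊕0⊕1⊕1⊕0⊕1⊕0⊕1⊕1⊕1⊕1⊕1⊕0 = 1
s16: b16⊕b17⊕b18⊕b19⊕b20⊕b21⊕b22⊕b23⊕b24⊕b25⊕b26⊕b27⊕b28⊕b29⊕b30⊕b31 = 0⊕1⊕0⊕1⊕1⊕0⊕0⊕1⊕1⊕0⊕1⊕1⊕1⊕1⊕1⊕0 = 0
Syndrome (s16...s1) = 01001 → position 9.
Flip bit 9: corrected codeword = 0001110100101100101100110111110
Data bits at positions 3,5,6,7,9,10,11,12,13,14,15,17,18,19,20,21,22,23,24,25,26,27,28,29,30,31: 01100010110101100110111110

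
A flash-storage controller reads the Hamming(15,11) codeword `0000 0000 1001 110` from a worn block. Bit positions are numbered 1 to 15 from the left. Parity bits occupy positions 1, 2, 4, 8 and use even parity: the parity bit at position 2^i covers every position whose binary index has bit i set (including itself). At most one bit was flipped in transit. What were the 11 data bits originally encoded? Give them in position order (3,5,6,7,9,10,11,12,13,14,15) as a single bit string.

s1: b1⊕b3⊕b5⊕b7⊕b9⊕b11⊕b13⊕b15 = 0⊕0⊕0⊕0⊕1⊕0⊕1⊕0 = 0
s2: b2⊕b3⊕b6⊕b7⊕b10⊕b11⊕b14⊕b15 = 0⊕0⊕0⊕0⊕0⊕0⊕1⊕0 = 1
s4: b4⊕b5⊕b6⊕b7⊕b12⊕b13⊕b14⊕b15 = 0⊕0⊕0⊕0⊕1⊕1⊕1⊕0 = 1
s8: b8⊕b9⊕b10⊕b11⊕b12⊕b13⊕b14⊕b15 = 0⊕1⊕0⊕0⊕1⊕1⊕1⊕0 = 0
Syndrome (s8...s1) = 0110 → position 6.
Flip bit 6: corrected codeword = 000001001001110
Data bits at positions 3,5,6,7,9,10,11,12,13,14,15: 00101001110

00101001110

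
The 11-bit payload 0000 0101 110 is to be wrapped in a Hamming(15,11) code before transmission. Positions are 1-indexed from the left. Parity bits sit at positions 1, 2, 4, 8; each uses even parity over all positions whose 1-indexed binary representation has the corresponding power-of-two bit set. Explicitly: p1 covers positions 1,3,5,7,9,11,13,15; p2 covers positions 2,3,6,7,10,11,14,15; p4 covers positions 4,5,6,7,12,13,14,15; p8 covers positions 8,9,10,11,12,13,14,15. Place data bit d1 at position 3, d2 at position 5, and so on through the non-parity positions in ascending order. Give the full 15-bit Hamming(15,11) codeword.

Place data bits at non-power-of-two positions: b3=0, b5=0, b6=0, b7=0, b9=0, b10=1, b11=0, b12=1, b13=1, b14=1, b15=0.
p1 = XOR of data positions {3,5,7,9,11,13,15} = 0⊕0⊕0⊕0⊕0⊕1⊕0 = 1
p2 = XOR of data positions {3,6,7,10,11,14,15} = 0⊕0⊕0⊕1⊕0⊕1⊕0 = 0
p4 = XOR of data positions {5,6,7,12,13,14,15} = 0⊕0⊕0⊕1⊕1⊕1⊕0 = 1
p8 = XOR of data positions {9,10,11,12,13,14,15} = 0⊕1⊕0⊕1⊕1⊕1⊕0 = 0
Codeword b1..b15 = 100100000101110

100100000101110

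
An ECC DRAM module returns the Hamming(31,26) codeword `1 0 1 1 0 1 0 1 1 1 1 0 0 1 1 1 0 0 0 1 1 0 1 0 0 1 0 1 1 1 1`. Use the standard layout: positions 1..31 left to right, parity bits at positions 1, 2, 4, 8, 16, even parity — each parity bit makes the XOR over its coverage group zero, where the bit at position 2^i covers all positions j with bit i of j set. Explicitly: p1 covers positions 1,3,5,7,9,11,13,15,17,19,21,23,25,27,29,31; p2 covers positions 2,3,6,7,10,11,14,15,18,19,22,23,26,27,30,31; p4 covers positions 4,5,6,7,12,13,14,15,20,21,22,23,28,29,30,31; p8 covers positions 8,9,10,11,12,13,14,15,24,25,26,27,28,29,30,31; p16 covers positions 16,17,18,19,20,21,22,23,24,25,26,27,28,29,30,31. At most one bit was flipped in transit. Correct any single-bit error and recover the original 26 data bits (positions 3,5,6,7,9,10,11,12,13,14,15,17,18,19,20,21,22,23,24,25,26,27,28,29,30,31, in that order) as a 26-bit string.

10101110011000110100101011

s1: b1⊕b3⊕b5⊕b7⊕b9⊕b11⊕b13⊕b15⊕b17⊕b19⊕b21⊕b23⊕b25⊕b27⊕b29⊕b31 = 1⊕1⊕0⊕0⊕1⊕1⊕0⊕1⊕0⊕0⊕1⊕1⊕0⊕0⊕1⊕1 = 1
s2: b2⊕b3⊕b6⊕b7⊕b10⊕b11⊕b14⊕b15⊕b18⊕b19⊕b22⊕b23⊕b26⊕b27⊕b30⊕b31 = 0⊕1⊕1⊕0⊕1⊕1⊕1⊕1⊕0⊕0⊕0⊕1⊕1⊕0⊕1⊕1 = 0
s4: b4⊕b5⊕b6⊕b7⊕b12⊕b13⊕b14⊕b15⊕b20⊕b21⊕b22⊕b23⊕b28⊕b29⊕b30⊕b31 = 1⊕0⊕1⊕0⊕0⊕0⊕1⊕1⊕1⊕1⊕0⊕1⊕1⊕1⊕1⊕1 = 1
s8: b8⊕b9⊕b10⊕b11⊕b12⊕b13⊕b14⊕b15⊕b24⊕b25⊕b26⊕b27⊕b28⊕b29⊕b30⊕b31 = 1⊕1⊕1⊕1⊕0⊕0⊕1⊕1⊕0⊕0⊕1⊕0⊕1⊕1⊕1⊕1 = 1
s16: b16⊕b17⊕b18⊕b19⊕b20⊕b21⊕b22⊕b23⊕b24⊕b25⊕b26⊕b27⊕b28⊕b29⊕b30⊕b31 = 1⊕0⊕0⊕0⊕1⊕1⊕0⊕1⊕0⊕0⊕1⊕0⊕1⊕1⊕1⊕1 = 1
Syndrome (s16...s1) = 11101 → position 29.
Flip bit 29: corrected codeword = 1011010111100111000110100101011
Data bits at positions 3,5,6,7,9,10,11,12,13,14,15,17,18,19,20,21,22,23,24,25,26,27,28,29,30,31: 10101110011000110100101011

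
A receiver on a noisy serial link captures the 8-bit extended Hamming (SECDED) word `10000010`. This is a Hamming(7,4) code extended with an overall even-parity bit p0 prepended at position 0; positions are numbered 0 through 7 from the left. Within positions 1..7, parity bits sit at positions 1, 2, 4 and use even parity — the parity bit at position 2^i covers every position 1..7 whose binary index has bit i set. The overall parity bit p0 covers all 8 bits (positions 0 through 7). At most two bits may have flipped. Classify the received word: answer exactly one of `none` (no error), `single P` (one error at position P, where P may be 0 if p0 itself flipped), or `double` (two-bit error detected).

s1: b1⊕b3⊕b5⊕b7 = 0⊕0⊕0⊕0 = 0
s2: b2⊕b3⊕b6⊕b7 = 0⊕0⊕1⊕0 = 1
s4: b4⊕b5⊕b6⊕b7 = 0⊕0⊕1⊕0 = 1
Syndrome (s4...s1) = 110 → position 6.
Overall parity (XOR of all 8 bits, including p0): 1⊕0⊕0⊕0⊕0⊕0⊕1⊕0 = 0
Overall=0, syndrome position=6 → double-bit error detected (uncorrectable).

double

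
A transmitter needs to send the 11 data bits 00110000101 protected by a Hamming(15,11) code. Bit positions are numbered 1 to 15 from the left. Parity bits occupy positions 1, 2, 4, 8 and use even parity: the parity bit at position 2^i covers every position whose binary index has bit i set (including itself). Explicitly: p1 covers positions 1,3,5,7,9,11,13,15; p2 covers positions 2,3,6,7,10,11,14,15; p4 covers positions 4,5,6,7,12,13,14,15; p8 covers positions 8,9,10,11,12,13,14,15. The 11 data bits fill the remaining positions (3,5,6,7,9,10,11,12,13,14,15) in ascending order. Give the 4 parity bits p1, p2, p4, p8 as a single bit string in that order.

1100

Place data bits at non-power-of-two positions: b3=0, b5=0, b6=1, b7=1, b9=0, b10=0, b11=0, b12=0, b13=1, b14=0, b15=1.
p1 = XOR of data positions {3,5,7,9,11,13,15} = 0⊕0⊕1⊕0⊕0⊕1⊕1 = 1
p2 = XOR of data positions {3,6,7,10,11,14,15} = 0⊕1⊕1⊕0⊕0⊕0⊕1 = 1
p4 = XOR of data positions {5,6,7,12,13,14,15} = 0⊕1⊕1⊕0⊕1⊕0⊕1 = 0
p8 = XOR of data positions {9,10,11,12,13,14,15} = 0⊕0⊕0⊕0⊕1⊕0⊕1 = 0
Parity bits p1,p2,p4,p8 = 1100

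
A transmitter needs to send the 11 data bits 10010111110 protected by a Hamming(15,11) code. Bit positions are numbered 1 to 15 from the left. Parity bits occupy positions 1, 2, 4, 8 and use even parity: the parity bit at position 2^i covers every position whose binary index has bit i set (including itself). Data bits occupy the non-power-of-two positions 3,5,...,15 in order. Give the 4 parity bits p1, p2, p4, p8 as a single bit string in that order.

Place data bits at non-power-of-two positions: b3=1, b5=0, b6=0, b7=1, b9=0, b10=1, b11=1, b12=1, b13=1, b14=1, b15=0.
p1 = XOR of data positions {3,5,7,9,11,13,15} = 1⊕0⊕1⊕0⊕1⊕1⊕0 = 0
p2 = XOR of data positions {3,6,7,10,11,14,15} = 1⊕0⊕1⊕1⊕1⊕1⊕0 = 1
p4 = XOR of data positions {5,6,7,12,13,14,15} = 0⊕0⊕1⊕1⊕1⊕1⊕0 = 0
p8 = XOR of data positions {9,10,11,12,13,14,15} = 0⊕1⊕1⊕1⊕1⊕1⊕0 = 1
Parity bits p1,p2,p4,p8 = 0101

0101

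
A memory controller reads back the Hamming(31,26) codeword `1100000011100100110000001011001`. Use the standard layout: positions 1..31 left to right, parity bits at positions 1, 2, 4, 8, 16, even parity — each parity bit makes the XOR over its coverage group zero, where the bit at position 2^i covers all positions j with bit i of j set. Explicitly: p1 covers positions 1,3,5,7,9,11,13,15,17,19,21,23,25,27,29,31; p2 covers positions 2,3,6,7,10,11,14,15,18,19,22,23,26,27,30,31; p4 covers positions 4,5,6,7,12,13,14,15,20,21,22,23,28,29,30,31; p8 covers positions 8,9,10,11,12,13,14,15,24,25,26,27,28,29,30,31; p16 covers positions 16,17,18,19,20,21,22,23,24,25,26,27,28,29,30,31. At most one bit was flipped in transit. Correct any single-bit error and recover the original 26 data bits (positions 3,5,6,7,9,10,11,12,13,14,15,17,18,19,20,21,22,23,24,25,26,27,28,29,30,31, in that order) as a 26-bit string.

s1: b1⊕b3⊕b5⊕b7⊕b9⊕b11⊕b13⊕b15⊕b17⊕b19⊕b21⊕b23⊕b25⊕b27⊕b29⊕b31 = 1⊕0⊕0⊕0⊕1⊕1⊕0⊕0⊕1⊕0⊕0⊕0⊕1⊕1⊕0⊕1 = 1
s2: b2⊕b3⊕b6⊕b7⊕b10⊕b11⊕b14⊕b15⊕b18⊕b19⊕b22⊕b23⊕b26⊕b27⊕b30⊕b31 = 1⊕0⊕0⊕0⊕1⊕1⊕1⊕0⊕1⊕0⊕0⊕0⊕0⊕1⊕0⊕1 = 1
s4: b4⊕b5⊕b6⊕b7⊕b12⊕b13⊕b14⊕b15⊕b20⊕b21⊕b22⊕b23⊕b28⊕b29⊕b30⊕b31 = 0⊕0⊕0⊕0⊕0⊕0⊕1⊕0⊕0⊕0⊕0⊕0⊕1⊕0⊕0⊕1 = 1
s8: b8⊕b9⊕b10⊕b11⊕b12⊕b13⊕b14⊕b15⊕b24⊕b25⊕b26⊕b27⊕b28⊕b29⊕b30⊕b31 = 0⊕1⊕1⊕1⊕0⊕0⊕1⊕0⊕0⊕1⊕0⊕1⊕1⊕0⊕0⊕1 = 0
s16: b16⊕b17⊕b18⊕b19⊕b20⊕b21⊕b22⊕b23⊕b24⊕b25⊕b26⊕b27⊕b28⊕b29⊕b30⊕b31 = 0⊕1⊕1⊕0⊕0⊕0⊕0⊕0⊕0⊕1⊕0⊕1⊕1⊕0⊕0⊕1 = 0
Syndrome (s16...s1) = 00111 → position 7.
Flip bit 7: corrected codeword = 1100001011100100110000001011001
Data bits at positions 3,5,6,7,9,10,11,12,13,14,15,17,18,19,20,21,22,23,24,25,26,27,28,29,30,31: 00011110010110000001011001

00011110010110000001011001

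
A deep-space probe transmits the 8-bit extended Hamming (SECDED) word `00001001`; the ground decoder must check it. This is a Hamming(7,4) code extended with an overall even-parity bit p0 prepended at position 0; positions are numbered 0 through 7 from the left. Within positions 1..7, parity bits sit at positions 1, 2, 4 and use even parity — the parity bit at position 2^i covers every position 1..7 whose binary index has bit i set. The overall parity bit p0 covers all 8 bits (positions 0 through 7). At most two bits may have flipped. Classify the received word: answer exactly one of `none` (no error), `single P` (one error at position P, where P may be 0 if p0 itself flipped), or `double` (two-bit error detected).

double

s1: b1⊕b3⊕b5⊕b7 = 0⊕0⊕0⊕1 = 1
s2: b2⊕b3⊕b6⊕b7 = 0⊕0⊕0⊕1 = 1
s4: b4⊕b5⊕b6⊕b7 = 1⊕0⊕0⊕1 = 0
Syndrome (s4...s1) = 011 → position 3.
Overall parity (XOR of all 8 bits, including p0): 0⊕0⊕0⊕0⊕1⊕0⊕0⊕1 = 0
Overall=0, syndrome position=3 → double-bit error detected (uncorrectable).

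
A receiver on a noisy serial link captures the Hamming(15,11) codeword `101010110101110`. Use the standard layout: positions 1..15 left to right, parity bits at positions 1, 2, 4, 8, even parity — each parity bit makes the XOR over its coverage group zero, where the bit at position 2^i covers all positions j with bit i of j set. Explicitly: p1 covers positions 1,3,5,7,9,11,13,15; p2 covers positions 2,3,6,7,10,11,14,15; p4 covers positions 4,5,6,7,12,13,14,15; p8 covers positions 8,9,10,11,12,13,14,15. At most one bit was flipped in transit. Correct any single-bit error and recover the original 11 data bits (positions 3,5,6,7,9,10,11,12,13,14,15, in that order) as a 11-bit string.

11010101010

s1: b1⊕b3⊕b5⊕b7⊕b9⊕b11⊕b13⊕b15 = 1⊕1⊕1⊕1⊕0⊕0⊕1⊕0 = 1
s2: b2⊕b3⊕b6⊕b7⊕b10⊕b11⊕b14⊕b15 = 0⊕1⊕0⊕1⊕1⊕0⊕1⊕0 = 0
s4: b4⊕b5⊕b6⊕b7⊕b12⊕b13⊕b14⊕b15 = 0⊕1⊕0⊕1⊕1⊕1⊕1⊕0 = 1
s8: b8⊕b9⊕b10⊕b11⊕b12⊕b13⊕b14⊕b15 = 1⊕0⊕1⊕0⊕1⊕1⊕1⊕0 = 1
Syndrome (s8...s1) = 1101 → position 13.
Flip bit 13: corrected codeword = 101010110101010
Data bits at positions 3,5,6,7,9,10,11,12,13,14,15: 11010101010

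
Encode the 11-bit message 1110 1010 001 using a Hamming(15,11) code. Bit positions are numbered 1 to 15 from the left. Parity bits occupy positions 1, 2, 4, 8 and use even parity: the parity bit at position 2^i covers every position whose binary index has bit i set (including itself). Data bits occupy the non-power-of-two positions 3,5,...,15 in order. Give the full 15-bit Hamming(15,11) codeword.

Place data bits at non-power-of-two positions: b3=1, b5=1, b6=1, b7=0, b9=1, b10=0, b11=1, b12=0, b13=0, b14=0, b15=1.
p1 = XOR of data positions {3,5,7,9,11,13,15} = 1⊕1⊕0⊕1⊕1⊕0⊕1 = 1
p2 = XOR of data positions {3,6,7,10,11,14,15} = 1⊕1⊕0⊕0⊕1⊕0⊕1 = 0
p4 = XOR of data positions {5,6,7,12,13,14,15} = 1⊕1⊕0⊕0⊕0⊕0⊕1 = 1
p8 = XOR of data positions {9,10,11,12,13,14,15} = 1⊕0⊕1⊕0⊕0⊕0⊕1 = 1
Codeword b1..b15 = 101111011010001

101111011010001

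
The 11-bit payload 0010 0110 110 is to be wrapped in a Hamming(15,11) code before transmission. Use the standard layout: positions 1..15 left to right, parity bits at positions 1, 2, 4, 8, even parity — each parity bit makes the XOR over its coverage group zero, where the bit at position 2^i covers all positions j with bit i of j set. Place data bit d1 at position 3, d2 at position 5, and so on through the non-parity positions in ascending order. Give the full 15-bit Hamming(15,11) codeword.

000101000110110

Place data bits at non-power-of-two positions: b3=0, b5=0, b6=1, b7=0, b9=0, b10=1, b11=1, b12=0, b13=1, b14=1, b15=0.
p1 = XOR of data positions {3,5,7,9,11,13,15} = 0⊕0⊕0⊕0⊕1⊕1⊕0 = 0
p2 = XOR of data positions {3,6,7,10,11,14,15} = 0⊕1⊕0⊕1⊕1⊕1⊕0 = 0
p4 = XOR of data positions {5,6,7,12,13,14,15} = 0⊕1⊕0⊕0⊕1⊕1⊕0 = 1
p8 = XOR of data positions {9,10,11,12,13,14,15} = 0⊕1⊕1⊕0⊕1⊕1⊕0 = 0
Codeword b1..b15 = 000101000110110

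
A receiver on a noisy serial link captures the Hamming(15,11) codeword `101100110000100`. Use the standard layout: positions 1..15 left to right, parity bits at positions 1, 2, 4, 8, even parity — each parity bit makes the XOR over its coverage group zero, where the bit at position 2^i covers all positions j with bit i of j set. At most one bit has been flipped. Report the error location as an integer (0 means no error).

4

s1: b1⊕b3⊕b5⊕b7⊕b9⊕b11⊕b13⊕b15 = 1⊕1⊕0⊕1⊕0⊕0⊕1⊕0 = 0
s2: b2⊕b3⊕b6⊕b7⊕b10⊕b11⊕b14⊕b15 = 0⊕1⊕0⊕1⊕0⊕0⊕0⊕0 = 0
s4: b4⊕b5⊕b6⊕b7⊕b12⊕b13⊕b14⊕b15 = 1⊕0⊕0⊕1⊕0⊕1⊕0⊕0 = 1
s8: b8⊕b9⊕b10⊕b11⊕b12⊕b13⊕b14⊕b15 = 1⊕0⊕0⊕0⊕0⊕1⊕0⊕0 = 0
Syndrome (s8...s1) = 0100 → position 4.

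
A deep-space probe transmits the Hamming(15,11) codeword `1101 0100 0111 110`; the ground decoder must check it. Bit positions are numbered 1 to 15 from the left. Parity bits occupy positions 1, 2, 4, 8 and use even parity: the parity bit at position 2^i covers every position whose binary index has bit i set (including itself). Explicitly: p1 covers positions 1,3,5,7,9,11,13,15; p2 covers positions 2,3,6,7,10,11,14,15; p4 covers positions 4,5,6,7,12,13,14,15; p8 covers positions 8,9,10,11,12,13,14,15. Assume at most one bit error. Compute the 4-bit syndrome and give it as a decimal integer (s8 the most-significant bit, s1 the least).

s1: b1⊕b3⊕b5⊕b7⊕b9⊕b11⊕b13⊕b15 = 1⊕0⊕0⊕0⊕0⊕1⊕1⊕0 = 1
s2: b2⊕b3⊕b6⊕b7⊕b10⊕b11⊕b14⊕b15 = 1⊕0⊕1⊕0⊕1⊕1⊕1⊕0 = 1
s4: b4⊕b5⊕b6⊕b7⊕b12⊕b13⊕b14⊕b15 = 1⊕0⊕1⊕0⊕1⊕1⊕1⊕0 = 1
s8: b8⊕b9⊕b10⊕b11⊕b12⊕b13⊕b14⊕b15 = 0⊕0⊕1⊕1⊕1⊕1⊕1⊕0 = 1
Syndrome (s8...s1) = 1111 → position 15.

15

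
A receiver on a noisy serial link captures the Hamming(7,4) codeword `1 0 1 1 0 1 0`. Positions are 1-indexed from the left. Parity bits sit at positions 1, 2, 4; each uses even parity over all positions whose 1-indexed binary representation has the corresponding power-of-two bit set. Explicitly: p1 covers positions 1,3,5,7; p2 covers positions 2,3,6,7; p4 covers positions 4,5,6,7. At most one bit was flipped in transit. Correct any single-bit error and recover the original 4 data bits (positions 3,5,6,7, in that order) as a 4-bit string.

1010

s1: b1⊕b3⊕b5⊕b7 = 1⊕1⊕0⊕0 = 0
s2: b2⊕b3⊕b6⊕b7 = 0⊕1⊕1⊕0 = 0
s4: b4⊕b5⊕b6⊕b7 = 1⊕0⊕1⊕0 = 0
Syndrome (s4...s1) = 000 → position 0 (no error).
No correction needed.
Data bits at positions 3,5,6,7: 1010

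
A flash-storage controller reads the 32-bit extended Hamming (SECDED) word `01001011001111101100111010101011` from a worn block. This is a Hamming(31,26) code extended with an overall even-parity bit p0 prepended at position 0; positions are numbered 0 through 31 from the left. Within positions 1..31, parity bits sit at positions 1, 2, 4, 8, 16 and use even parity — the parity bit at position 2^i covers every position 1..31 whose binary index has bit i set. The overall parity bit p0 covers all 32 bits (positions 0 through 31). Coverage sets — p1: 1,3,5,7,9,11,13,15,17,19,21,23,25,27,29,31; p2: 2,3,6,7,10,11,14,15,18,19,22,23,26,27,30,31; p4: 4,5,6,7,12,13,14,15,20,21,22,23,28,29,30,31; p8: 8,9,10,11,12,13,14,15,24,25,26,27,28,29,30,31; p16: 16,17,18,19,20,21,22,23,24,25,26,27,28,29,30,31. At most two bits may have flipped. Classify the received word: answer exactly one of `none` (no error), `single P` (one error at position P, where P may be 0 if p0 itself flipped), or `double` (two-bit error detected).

s1: b1⊕b3⊕b5⊕b7⊕b9⊕b11⊕b13⊕b15⊕b17⊕b19⊕b21⊕b23⊕b25⊕b27⊕b29⊕b31 = 1⊕0⊕0⊕1⊕0⊕1⊕1⊕0⊕1⊕0⊕1⊕0⊕0⊕0⊕0⊕1 = 1
s2: b2⊕b3⊕b6⊕b7⊕b10⊕b11⊕b14⊕b15⊕b18⊕b19⊕b22⊕b23⊕b26⊕b27⊕b30⊕b31 = 0⊕0⊕1⊕1⊕1⊕1⊕1⊕0⊕0⊕0⊕1⊕0⊕1⊕0⊕1⊕1 = 1
s4: b4⊕b5⊕b6⊕b7⊕b12⊕b13⊕b14⊕b15⊕b20⊕b21⊕b22⊕b23⊕b28⊕b29⊕b30⊕b31 = 1⊕0⊕1⊕1⊕1⊕1⊕1⊕0⊕1⊕1⊕1⊕0⊕1⊕0⊕1⊕1 = 0
s8: b8⊕b9⊕b10⊕b11⊕b12⊕b13⊕b14⊕b15⊕b24⊕b25⊕b26⊕b27⊕b28⊕b29⊕b30⊕b31 = 0⊕0⊕1⊕1⊕1⊕1⊕1⊕0⊕1⊕0⊕1⊕0⊕1⊕0⊕1⊕1 = 0
s16: b16⊕b17⊕b18⊕b19⊕b20⊕b21⊕b22⊕b23⊕b24⊕b25⊕b26⊕b27⊕b28⊕b29⊕b30⊕b31 = 1⊕1⊕0⊕0⊕1⊕1⊕1⊕0⊕1⊕0⊕1⊕0⊕1⊕0⊕1⊕1 = 0
Syndrome (s16...s1) = 00011 → position 3.
Overall parity (XOR of all 32 bits, including p0): 0⊕1⊕0⊕0⊕1⊕0⊕1⊕1⊕0⊕0⊕1⊕1⊕1⊕1⊕1⊕0⊕1⊕1⊕0⊕0⊕1⊕1⊕1⊕0⊕1⊕0⊕1⊕0⊕1⊕0⊕1⊕1 = 1
Overall=1, syndrome position=3 → single-bit error at position 3.

single 3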